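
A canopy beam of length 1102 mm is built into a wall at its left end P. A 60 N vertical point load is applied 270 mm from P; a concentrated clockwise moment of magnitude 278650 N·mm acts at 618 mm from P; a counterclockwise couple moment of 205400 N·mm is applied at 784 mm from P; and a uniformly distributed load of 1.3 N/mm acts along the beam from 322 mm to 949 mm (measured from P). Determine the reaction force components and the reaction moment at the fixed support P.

Resultant of the distributed load: 1.3 × 627 = 815.1 N at 635.5 mm from P.
ΣF_x = 0: P_x = 0.
ΣF_y = 0: P_y − 60 − 1.3·627 = 0 → P_y = 875.1 N.
ΣM about P: M_P − 60·270 − 278650 + 205400 − (1.3·627)·635.5 = 0 → M_P = 607400 N·mm.

P_x = 0, P_y = 875.1 N, M_P = 607400 N·mm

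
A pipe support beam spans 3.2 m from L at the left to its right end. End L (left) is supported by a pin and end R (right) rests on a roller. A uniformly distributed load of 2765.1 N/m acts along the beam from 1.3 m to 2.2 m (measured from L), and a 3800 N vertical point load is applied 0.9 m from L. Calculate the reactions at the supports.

Resultant of the distributed load: 2765.1 × 0.9 = 2488.59 N at 1.75 m from L.
ΣM about L: R_y·3.2 − (2765.1·0.9)·1.75 − 3800·0.9 = 0 → R_y = 7775.0325/3.2 = 2429.7 ≈ 2430 N.
ΣF_y = 0: L_y + 2429.7 − 2765.1·0.9 − 3800 = 0 → L_y = 3859 N.
ΣF_x = 0: no horizontal applied forces, so L_x = 0.

L_x = 0, L_y = 3859 N, R_y = 2430 N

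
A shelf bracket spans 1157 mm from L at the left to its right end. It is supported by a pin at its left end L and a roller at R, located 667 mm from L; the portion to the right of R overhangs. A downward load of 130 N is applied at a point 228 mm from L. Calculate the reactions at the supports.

L_x = 0, L_y = 85.56 N, R_y = 44.44 N

Moments about L: R_y·667 − 130·228 = 0 → R_y = 29640/667 = 44.4378 ≈ 44.44 N.
ΣF_y = 0: L_y + 44.4378 − 130 = 0 → L_y = 85.56 N.
ΣF_x = 0: no horizontal applied forces, so L_x = 0.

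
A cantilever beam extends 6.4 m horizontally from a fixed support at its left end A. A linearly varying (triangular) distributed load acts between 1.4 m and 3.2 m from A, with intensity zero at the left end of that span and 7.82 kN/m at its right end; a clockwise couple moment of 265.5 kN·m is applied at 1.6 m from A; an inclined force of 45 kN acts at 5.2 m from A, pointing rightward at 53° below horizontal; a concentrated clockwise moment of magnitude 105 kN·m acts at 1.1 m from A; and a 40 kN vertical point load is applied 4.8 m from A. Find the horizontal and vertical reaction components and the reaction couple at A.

A_x = -27.08 kN, A_y = 82.98 kN, M_A = 767.7 kN·m

Resultant of the triangular load: ½ × 7.82 × 1.8 = 7.038 kN, acting at 2.6 m from A (one-third of the span from the peak).
ΣF_x = 0: A_x + 45·cos53° = 0 → A_x = -27.08 kN.
ΣF_y = 0: A_y − ½·7.82·1.8 − 45·sin53° − 40 = 0 → A_y = 82.98 kN.
ΣM about A: M_A − (½·7.82·1.8)·2.6 − 265.5 − 45·sin53°·5.2 − 105 − 40·4.8 = 0 → M_A = 767.7 kN·m.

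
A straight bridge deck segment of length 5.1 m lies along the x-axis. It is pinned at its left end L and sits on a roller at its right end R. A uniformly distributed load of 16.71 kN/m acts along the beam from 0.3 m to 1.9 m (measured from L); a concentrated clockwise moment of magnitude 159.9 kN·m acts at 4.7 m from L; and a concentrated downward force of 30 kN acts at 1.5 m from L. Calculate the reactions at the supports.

L_x = 0, L_y = 10.79 kN, R_y = 45.94 kN

Resultant of the distributed load: 16.71 × 1.6 = 26.736 kN at 1.1 m from L.
Moments about L: R_y·5.1 − (16.71·1.6)·1.1 − 159.9 − 30·1.5 = 0 → R_y = 234.3096/5.1 = 45.9431 ≈ 45.94 kN.
ΣF_y = 0: L_y + 45.9431 − 16.71·1.6 − 30 = 0 → L_y = 10.79 kN.
ΣF_x = 0: no horizontal applied forces, so L_x = 0.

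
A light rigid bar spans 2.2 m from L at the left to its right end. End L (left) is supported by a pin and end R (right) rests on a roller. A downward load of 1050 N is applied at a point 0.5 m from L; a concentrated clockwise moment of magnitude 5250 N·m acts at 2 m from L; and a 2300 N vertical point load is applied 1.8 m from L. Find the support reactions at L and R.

L_x = 0, L_y = -1157 N, R_y = 4507 N

Taking moments about L: R_y·2.2 − 1050·0.5 − 5250 − 2300·1.8 = 0 → R_y = 9915/2.2 = 4506.82 ≈ 4507 N.
ΣF_y = 0: L_y + 4506.82 − 1050 − 2300 = 0 → L_y = -1157 N.
ΣF_x = 0: no horizontal applied forces, so L_x = 0.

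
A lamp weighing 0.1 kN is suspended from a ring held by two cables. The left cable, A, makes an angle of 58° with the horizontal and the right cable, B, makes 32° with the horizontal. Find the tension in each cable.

T_A = 0.08480 kN, T_B = 0.05299 kN

ΣF_x = 0: −T_A·cos58° + T_B·cos32° = 0 → T_B = 0.624869·T_A.
ΣF_y = 0: T_A·sin58° + T_B·sin32° = 0.1.
Substitute: T_A·(0.848048 + 0.624869·0.529919) = 0.1 → T_A = 0.0848048 ≈ 0.08480 kN.
Then T_B = 0.624869 × 0.0848048 = 0.05299 kN.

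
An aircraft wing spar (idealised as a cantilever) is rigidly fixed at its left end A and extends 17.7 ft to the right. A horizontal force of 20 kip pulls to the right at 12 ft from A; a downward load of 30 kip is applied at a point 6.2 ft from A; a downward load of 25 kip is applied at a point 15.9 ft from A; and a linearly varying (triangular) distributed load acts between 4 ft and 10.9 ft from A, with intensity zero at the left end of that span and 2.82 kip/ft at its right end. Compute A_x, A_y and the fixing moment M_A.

A_x = -20.00 kip, A_y = 64.73 kip, M_A = 667.2 kip·ft

Resultant of the triangular load: ½ × 2.82 × 6.9 = 9.729 kip, acting at 8.6 ft from A (one-third of the span from the peak).
ΣF_x = 0: A_x + 20 = 0 → A_x = -20.00 kip.
ΣF_y = 0: A_y − 30 − 25 − ½·2.82·6.9 = 0 → A_y = 64.73 kip.
ΣM about A: M_A − 30·6.2 − 25·15.9 − (½·2.82·6.9)·8.6 = 0 → M_A = 667.2 kip·ft.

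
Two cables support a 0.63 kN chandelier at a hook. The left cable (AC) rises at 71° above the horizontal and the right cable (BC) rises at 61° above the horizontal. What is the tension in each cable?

T_AC = 0.4110 kN, T_BC = 0.2760 kN

ΣF_x = 0: −T_AC·cos71° + T_BC·cos61° = 0 → T_BC = 0.671538·T_AC.
ΣF_y = 0: T_AC·sin71° + T_BC·sin61° = 0.63.
Substitute: T_AC·(0.945519 + 0.671538·0.87462) = 0.63 → T_AC = 0.410997 ≈ 0.4110 kN.
Then T_BC = 0.671538 × 0.410997 = 0.2760 kN.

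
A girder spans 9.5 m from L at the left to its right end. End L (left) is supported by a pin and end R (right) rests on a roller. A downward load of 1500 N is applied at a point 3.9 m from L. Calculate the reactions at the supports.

ΣM about L: R_y·9.5 − 1500·3.9 = 0 → R_y = 5850/9.5 = 615.789 ≈ 615.8 N.
ΣF_y = 0: L_y + 615.789 − 1500 = 0 → L_y = 884.2 N.
ΣF_x = 0: no horizontal applied forces, so L_x = 0.

L_x = 0, L_y = 884.2 N, R_y = 615.8 N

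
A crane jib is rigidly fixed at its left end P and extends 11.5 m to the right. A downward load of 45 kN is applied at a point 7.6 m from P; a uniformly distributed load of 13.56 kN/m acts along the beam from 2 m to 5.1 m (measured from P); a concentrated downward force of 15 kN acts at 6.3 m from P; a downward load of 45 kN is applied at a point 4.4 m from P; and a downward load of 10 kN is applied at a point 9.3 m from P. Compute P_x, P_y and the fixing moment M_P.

P_x = 0, P_y = 157.0 kN, M_P = 876.7 kN·m

Resultant of the distributed load: 13.56 × 3.1 = 42.036 kN at 3.55 m from P.
ΣF_x = 0: P_x = 0.
ΣF_y = 0: P_y − 45 − 13.56·3.1 − 15 − 45 − 10 = 0 → P_y = 157.0 kN.
ΣM about P: M_P − 45·7.6 − (13.56·3.1)·3.55 − 15·6.3 − 45·4.4 − 10·9.3 = 0 → M_P = 876.7 kN·m.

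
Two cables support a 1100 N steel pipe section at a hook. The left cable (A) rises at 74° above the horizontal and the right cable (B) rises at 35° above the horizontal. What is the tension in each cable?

ΣF_x = 0: −T_A·cos74° + T_B·cos35° = 0 → T_B = 0.336491·T_A.
ΣF_y = 0: T_A·sin74° + T_B·sin35° = 1100.
Substitute: T_A·(0.961262 + 0.336491·0.573576) = 1100 → T_A = 952.987 ≈ 953.0 N.
Then T_B = 0.336491 × 952.987 = 320.7 N.

T_A = 953.0 N, T_B = 320.7 N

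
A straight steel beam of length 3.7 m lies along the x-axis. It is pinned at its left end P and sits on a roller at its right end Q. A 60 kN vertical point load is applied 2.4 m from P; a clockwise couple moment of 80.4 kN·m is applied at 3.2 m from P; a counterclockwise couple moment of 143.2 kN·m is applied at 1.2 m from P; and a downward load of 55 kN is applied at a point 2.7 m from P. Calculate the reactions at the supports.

P_x = 0, P_y = 52.92 kN, Q_y = 62.08 kN

Moments about P: Q_y·3.7 − 60·2.4 − 80.4 + 143.2 − 55·2.7 = 0 → Q_y = 229.7/3.7 = 62.0811 ≈ 62.08 kN.
ΣF_y = 0: P_y + 62.0811 − 60 − 55 = 0 → P_y = 52.92 kN.
ΣF_x = 0: no horizontal applied forces, so P_x = 0.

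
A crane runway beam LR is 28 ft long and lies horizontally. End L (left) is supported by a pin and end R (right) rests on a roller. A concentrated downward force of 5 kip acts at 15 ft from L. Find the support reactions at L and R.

Moments about L: R_y·28 − 5·15 = 0 → R_y = 75/28 = 2.67857 ≈ 2.679 kip.
ΣF_y = 0: L_y + 2.67857 − 5 = 0 → L_y = 2.321 kip.
ΣF_x = 0: no horizontal applied forces, so L_x = 0.

L_x = 0, L_y = 2.321 kip, R_y = 2.679 kip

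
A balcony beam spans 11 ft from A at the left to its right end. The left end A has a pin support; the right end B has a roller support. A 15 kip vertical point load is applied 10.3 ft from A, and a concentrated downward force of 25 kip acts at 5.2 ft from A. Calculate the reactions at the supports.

Taking moments about A: B_y·11 − 15·10.3 − 25·5.2 = 0 → B_y = 284.5/11 = 25.8636 ≈ 25.86 kip.
ΣF_y = 0: A_y + 25.8636 − 15 − 25 = 0 → A_y = 14.14 kip.
ΣF_x = 0: no horizontal applied forces, so A_x = 0.

A_x = 0, A_y = 14.14 kip, B_y = 25.86 kip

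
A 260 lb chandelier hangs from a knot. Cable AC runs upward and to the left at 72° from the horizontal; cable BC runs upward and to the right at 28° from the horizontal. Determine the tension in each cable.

T_AC = 233.1 lb, T_BC = 81.58 lb

ΣF_x = 0: −T_AC·cos72° + T_BC·cos28° = 0 → T_BC = 0.349983·T_AC.
ΣF_y = 0: T_AC·sin72° + T_BC·sin28° = 260.
Substitute: T_AC·(0.951057 + 0.349983·0.469472) = 260 → T_AC = 233.108 ≈ 233.1 lb.
Then T_BC = 0.349983 × 233.108 = 81.58 lb.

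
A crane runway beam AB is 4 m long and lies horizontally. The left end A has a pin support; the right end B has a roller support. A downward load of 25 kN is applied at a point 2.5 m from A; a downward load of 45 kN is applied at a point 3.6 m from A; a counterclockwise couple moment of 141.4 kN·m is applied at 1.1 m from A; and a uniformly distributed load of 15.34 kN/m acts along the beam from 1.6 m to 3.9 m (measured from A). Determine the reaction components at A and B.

A_x = 0, A_y = 60.25 kN, B_y = 45.03 kN

Resultant of the distributed load: 15.34 × 2.3 = 35.282 kN at 2.75 m from A.
ΣM about A: B_y·4 − 25·2.5 − 45·3.6 + 141.4 − (15.34·2.3)·2.75 = 0 → B_y = 180.1255/4 = 45.0314 ≈ 45.03 kN.
ΣF_y = 0: A_y + 45.0314 − 25 − 45 − 15.34·2.3 = 0 → A_y = 60.25 kN.
ΣF_x = 0: no horizontal applied forces, so A_x = 0.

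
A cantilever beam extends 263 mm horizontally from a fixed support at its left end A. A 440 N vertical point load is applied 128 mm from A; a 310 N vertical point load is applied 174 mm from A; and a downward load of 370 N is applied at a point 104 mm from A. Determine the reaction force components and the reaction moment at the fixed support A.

ΣF_x = 0: A_x = 0.
ΣF_y = 0: A_y − 440 − 310 − 370 = 0 → A_y = 1120 N.
ΣM about A: M_A − 440·128 − 310·174 − 370·104 = 0 → M_A = 148700 N·mm.

A_x = 0, A_y = 1120 N, M_A = 148700 N·mm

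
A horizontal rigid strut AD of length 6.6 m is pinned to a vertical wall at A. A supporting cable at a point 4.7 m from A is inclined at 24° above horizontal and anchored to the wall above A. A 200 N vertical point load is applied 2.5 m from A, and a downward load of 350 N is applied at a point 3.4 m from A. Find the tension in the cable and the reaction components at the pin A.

ΣM about A: T·sin24°·4.7 − 200·2.5 − 350·3.4 = 0 → T = 1690/(4.7·0.406737) = 884.047 ≈ 884.0 N.
ΣF_x = 0: A_x − T·cos24° = 0 → A_x = 884.047 × 0.913545 = 807.6 N.
ΣF_y = 0: A_y + T·sin24° − 200 − 350 = 0 → A_y = 550 − 884.047 × 0.406737 = 190.4 N.

T = 884.0 N, A_x = 807.6 N, A_y = 190.4 N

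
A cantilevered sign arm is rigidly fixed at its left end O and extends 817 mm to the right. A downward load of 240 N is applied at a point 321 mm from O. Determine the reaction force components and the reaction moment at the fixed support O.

ΣF_x = 0: O_x = 0.
ΣF_y = 0: O_y − 240 = 0 → O_y = 240.0 N.
ΣM about O: M_O − 240·321 = 0 → M_O = 77040 N·mm.

O_x = 0, O_y = 240.0 N, M_O = 77040 N·mm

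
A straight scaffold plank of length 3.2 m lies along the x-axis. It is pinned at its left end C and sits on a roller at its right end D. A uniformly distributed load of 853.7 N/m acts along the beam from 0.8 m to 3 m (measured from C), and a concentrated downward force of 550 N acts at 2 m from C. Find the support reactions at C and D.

Resultant of the distributed load: 853.7 × 2.2 = 1878.14 N at 1.9 m from C.
ΣM about C: D_y·3.2 − (853.7·2.2)·1.9 − 550·2 = 0 → D_y = 4668.466/3.2 = 1458.9 ≈ 1459 N.
ΣF_y = 0: C_y + 1458.9 − 853.7·2.2 − 550 = 0 → C_y = 969.2 N.
ΣF_x = 0: no horizontal applied forces, so C_x = 0.

C_x = 0, C_y = 969.2 N, D_y = 1459 N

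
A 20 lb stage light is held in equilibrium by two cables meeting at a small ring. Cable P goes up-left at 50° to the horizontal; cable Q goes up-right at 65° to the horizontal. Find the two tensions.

T_P = 9.326 lb, T_Q = 14.18 lb

ΣF_x = 0: −T_P·cos50° + T_Q·cos65° = 0 → T_Q = 1.52097·T_P.
ΣF_y = 0: T_P·sin50° + T_Q·sin65° = 20.
Substitute: T_P·(0.766044 + 1.52097·0.906308) = 20 → T_P = 9.32613 ≈ 9.326 lb.
Then T_Q = 1.52097 × 9.32613 = 14.18 lb.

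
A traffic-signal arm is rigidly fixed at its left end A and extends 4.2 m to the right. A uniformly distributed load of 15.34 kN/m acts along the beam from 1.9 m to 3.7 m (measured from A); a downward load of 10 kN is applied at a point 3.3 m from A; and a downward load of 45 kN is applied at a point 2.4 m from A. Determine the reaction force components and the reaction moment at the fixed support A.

A_x = 0, A_y = 82.61 kN, M_A = 218.3 kN·m

Resultant of the distributed load: 15.34 × 1.8 = 27.612 kN at 2.8 m from A.
ΣF_x = 0: A_x = 0.
ΣF_y = 0: A_y − 15.34·1.8 − 10 − 45 = 0 → A_y = 82.61 kN.
ΣM about A: M_A − (15.34·1.8)·2.8 − 10·3.3 − 45·2.4 = 0 → M_A = 218.3 kN·m.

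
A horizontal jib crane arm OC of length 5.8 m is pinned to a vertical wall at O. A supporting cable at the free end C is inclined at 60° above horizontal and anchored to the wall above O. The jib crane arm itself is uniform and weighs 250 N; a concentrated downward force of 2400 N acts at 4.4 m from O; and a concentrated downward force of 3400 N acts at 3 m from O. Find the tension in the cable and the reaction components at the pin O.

ΣM about O: T·sin60°·5.8 − 250·2.9 − 2400·4.4 − 3400·3 = 0 → T = 21485/(5.8·0.866025) = 4277.37 ≈ 4277 N.
ΣF_x = 0: O_x − T·cos60° = 0 → O_x = 4277.37 × 0.5 = 2139 N.
ΣF_y = 0: O_y + T·sin60° − 250 − 2400 − 3400 = 0 → O_y = 6050 − 4277.37 × 0.866025 = 2346 N.

T = 4277 N, O_x = 2139 N, O_y = 2346 N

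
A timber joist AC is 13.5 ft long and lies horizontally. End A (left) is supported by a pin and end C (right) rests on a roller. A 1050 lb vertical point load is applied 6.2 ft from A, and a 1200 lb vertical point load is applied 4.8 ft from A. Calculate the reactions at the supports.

Taking moments about A: C_y·13.5 − 1050·6.2 − 1200·4.8 = 0 → C_y = 12270/13.5 = 908.889 ≈ 908.9 lb.
ΣF_y = 0: A_y + 908.889 − 1050 − 1200 = 0 → A_y = 1341 lb.
ΣF_x = 0: no horizontal applied forces, so A_x = 0.

A_x = 0, A_y = 1341 lb, C_y = 908.9 lb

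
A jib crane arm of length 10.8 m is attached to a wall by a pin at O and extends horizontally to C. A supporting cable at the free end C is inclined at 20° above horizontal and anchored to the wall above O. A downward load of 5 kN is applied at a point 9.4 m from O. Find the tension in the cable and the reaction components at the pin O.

ΣM about O: T·sin20°·10.8 − 5·9.4 = 0 → T = 47/(10.8·0.34202) = 12.724 ≈ 12.72 kN.
ΣF_x = 0: O_x − T·cos20° = 0 → O_x = 12.724 × 0.939693 = 11.96 kN.
ΣF_y = 0: O_y + T·sin20° − 5 = 0 → O_y = 5 − 12.724 × 0.34202 = 0.6481 kN.

T = 12.72 kN, O_x = 11.96 kN, O_y = 0.6481 kN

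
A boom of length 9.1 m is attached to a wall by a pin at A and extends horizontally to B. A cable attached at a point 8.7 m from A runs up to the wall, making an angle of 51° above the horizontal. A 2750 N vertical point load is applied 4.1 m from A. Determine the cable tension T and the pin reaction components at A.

ΣM about A: T·sin51°·8.7 − 2750·4.1 = 0 → T = 11275/(8.7·0.777146) = 1667.61 ≈ 1668 N.
ΣF_x = 0: A_x − T·cos51° = 0 → A_x = 1667.61 × 0.62932 = 1049 N.
ΣF_y = 0: A_y + T·sin51° − 2750 = 0 → A_y = 2750 − 1667.61 × 0.777146 = 1454 N.

T = 1668 N, A_x = 1049 N, A_y = 1454 N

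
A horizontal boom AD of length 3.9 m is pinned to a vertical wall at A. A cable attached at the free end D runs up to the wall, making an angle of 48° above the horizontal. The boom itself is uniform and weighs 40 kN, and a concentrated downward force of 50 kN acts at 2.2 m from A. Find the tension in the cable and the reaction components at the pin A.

T = 64.87 kN, A_x = 43.40 kN, A_y = 41.79 kN

ΣM about A: T·sin48°·3.9 − 40·1.95 − 50·2.2 = 0 → T = 188/(3.9·0.743145) = 64.8664 ≈ 64.87 kN.
ΣF_x = 0: A_x − T·cos48° = 0 → A_x = 64.8664 × 0.669131 = 43.40 kN.
ΣF_y = 0: A_y + T·sin48° − 40 − 50 = 0 → A_y = 90 − 64.8664 × 0.743145 = 41.79 kN.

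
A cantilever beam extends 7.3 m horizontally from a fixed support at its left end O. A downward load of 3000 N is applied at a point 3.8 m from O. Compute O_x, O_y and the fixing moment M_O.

ΣF_x = 0: O_x = 0.
ΣF_y = 0: O_y − 3000 = 0 → O_y = 3000 N.
ΣM about O: M_O − 3000·3.8 = 0 → M_O = 11400 N·m.

O_x = 0, O_y = 3000 N, M_O = 11400 N·m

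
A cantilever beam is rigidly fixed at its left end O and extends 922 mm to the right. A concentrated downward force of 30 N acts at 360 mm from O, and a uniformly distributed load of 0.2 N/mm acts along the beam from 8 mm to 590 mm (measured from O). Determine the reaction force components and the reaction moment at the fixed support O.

Resultant of the distributed load: 0.2 × 582 = 116.4 N at 299 mm from O.
ΣF_x = 0: O_x = 0.
ΣF_y = 0: O_y − 30 − 0.2·582 = 0 → O_y = 146.4 N.
ΣM about O: M_O − 30·360 − (0.2·582)·299 = 0 → M_O = 45600 N·mm.

O_x = 0, O_y = 146.4 N, M_O = 45600 N·mm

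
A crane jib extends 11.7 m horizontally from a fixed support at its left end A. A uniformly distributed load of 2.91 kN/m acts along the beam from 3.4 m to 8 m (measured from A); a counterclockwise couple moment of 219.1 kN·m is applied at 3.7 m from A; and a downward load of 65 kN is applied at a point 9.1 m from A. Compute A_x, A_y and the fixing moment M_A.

A_x = 0, A_y = 78.39 kN, M_A = 448.7 kN·m

Resultant of the distributed load: 2.91 × 4.6 = 13.386 kN at 5.7 m from A.
ΣF_x = 0: A_x = 0.
ΣF_y = 0: A_y − 2.91·4.6 − 65 = 0 → A_y = 78.39 kN.
ΣM about A: M_A − (2.91·4.6)·5.7 + 219.1 − 65·9.1 = 0 → M_A = 448.7 kN·m.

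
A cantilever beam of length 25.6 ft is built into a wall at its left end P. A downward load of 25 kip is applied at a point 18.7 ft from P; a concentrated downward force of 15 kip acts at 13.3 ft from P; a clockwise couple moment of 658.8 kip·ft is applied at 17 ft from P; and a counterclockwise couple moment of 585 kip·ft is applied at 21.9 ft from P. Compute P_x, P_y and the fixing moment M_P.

P_x = 0, P_y = 40.00 kip, M_P = 740.8 kip·ft

ΣF_x = 0: P_x = 0.
ΣF_y = 0: P_y − 25 − 15 = 0 → P_y = 40.00 kip.
ΣM about P: M_P − 25·18.7 − 15·13.3 − 658.8 + 585 = 0 → M_P = 740.8 kip·ft.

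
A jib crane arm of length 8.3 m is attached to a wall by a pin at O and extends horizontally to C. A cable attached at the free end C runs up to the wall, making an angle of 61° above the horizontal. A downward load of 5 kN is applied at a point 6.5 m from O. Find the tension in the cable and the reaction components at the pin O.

T = 4.477 kN, O_x = 2.170 kN, O_y = 1.084 kN

ΣM about O: T·sin61°·8.3 − 5·6.5 = 0 → T = 32.5/(8.3·0.87462) = 4.47699 ≈ 4.477 kN.
ΣF_x = 0: O_x − T·cos61° = 0 → O_x = 4.47699 × 0.48481 = 2.170 kN.
ΣF_y = 0: O_y + T·sin61° − 5 = 0 → O_y = 5 − 4.47699 × 0.87462 = 1.084 kN.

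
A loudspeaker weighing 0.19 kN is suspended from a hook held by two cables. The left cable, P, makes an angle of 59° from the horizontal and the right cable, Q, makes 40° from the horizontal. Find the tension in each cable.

T_P = 0.1474 kN, T_Q = 0.09908 kN

ΣF_x = 0: −T_P·cos59° + T_Q·cos40° = 0 → T_Q = 0.672334·T_P.
ΣF_y = 0: T_P·sin59° + T_Q·sin40° = 0.19.
Substitute: T_P·(0.857167 + 0.672334·0.642788) = 0.19 → T_P = 0.147363 ≈ 0.1474 kN.
Then T_Q = 0.672334 × 0.147363 = 0.09908 kN.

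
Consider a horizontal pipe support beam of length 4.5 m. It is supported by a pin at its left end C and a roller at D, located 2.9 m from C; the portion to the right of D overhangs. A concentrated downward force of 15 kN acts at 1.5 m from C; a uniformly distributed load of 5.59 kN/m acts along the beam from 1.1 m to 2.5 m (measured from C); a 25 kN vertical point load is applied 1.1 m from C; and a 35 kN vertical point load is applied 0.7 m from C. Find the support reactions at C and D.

Resultant of the distributed load: 5.59 × 1.4 = 7.826 kN at 1.8 m from C.
Moments about C: D_y·2.9 − 15·1.5 − (5.59·1.4)·1.8 − 25·1.1 − 35·0.7 = 0 → D_y = 88.5868/2.9 = 30.5472 ≈ 30.55 kN.
ΣF_y = 0: C_y + 30.5472 − 15 − 5.59·1.4 − 25 − 35 = 0 → C_y = 52.28 kN.
ΣF_x = 0: no horizontal applied forces, so C_x = 0.

C_x = 0, C_y = 52.28 kN, D_y = 30.55 kN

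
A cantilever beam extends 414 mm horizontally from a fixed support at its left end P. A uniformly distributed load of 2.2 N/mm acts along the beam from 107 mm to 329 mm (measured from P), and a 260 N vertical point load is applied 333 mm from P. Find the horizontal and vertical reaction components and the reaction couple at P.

P_x = 0, P_y = 748.4 N, M_P = 193100 N·mm

Resultant of the distributed load: 2.2 × 222 = 488.4 N at 218 mm from P.
ΣF_x = 0: P_x = 0.
ΣF_y = 0: P_y − 2.2·222 − 260 = 0 → P_y = 748.4 N.
ΣM about P: M_P − (2.2·222)·218 − 260·333 = 0 → M_P = 193100 N·mm.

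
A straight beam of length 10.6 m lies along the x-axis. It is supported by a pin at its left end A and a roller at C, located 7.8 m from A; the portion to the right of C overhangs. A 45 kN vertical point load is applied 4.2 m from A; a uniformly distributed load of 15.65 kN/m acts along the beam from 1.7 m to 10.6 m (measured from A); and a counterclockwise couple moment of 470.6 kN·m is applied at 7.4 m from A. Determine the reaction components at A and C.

Resultant of the distributed load: 15.65 × 8.9 = 139.285 kN at 6.15 m from A.
ΣM about A: C_y·7.8 − 45·4.2 − (15.65·8.9)·6.15 + 470.6 = 0 → C_y = 575.00275/7.8 = 73.7183 ≈ 73.72 kN.
ΣF_y = 0: A_y + 73.7183 − 45 − 15.65·8.9 = 0 → A_y = 110.6 kN.
ΣF_x = 0: no horizontal applied forces, so A_x = 0.

A_x = 0, A_y = 110.6 kN, C_y = 73.72 kN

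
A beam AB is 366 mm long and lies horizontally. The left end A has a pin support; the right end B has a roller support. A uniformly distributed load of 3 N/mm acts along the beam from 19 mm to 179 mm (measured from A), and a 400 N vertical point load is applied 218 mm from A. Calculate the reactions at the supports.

A_x = 0, A_y = 511.9 N, B_y = 368.1 N

Resultant of the distributed load: 3 × 160 = 480 N at 99 mm from A.
ΣM about A: B_y·366 − (3·160)·99 − 400·218 = 0 → B_y = 134720/366 = 368.087 ≈ 368.1 N.
ΣF_y = 0: A_y + 368.087 − 3·160 − 400 = 0 → A_y = 511.9 N.
ΣF_x = 0: no horizontal applied forces, so A_x = 0.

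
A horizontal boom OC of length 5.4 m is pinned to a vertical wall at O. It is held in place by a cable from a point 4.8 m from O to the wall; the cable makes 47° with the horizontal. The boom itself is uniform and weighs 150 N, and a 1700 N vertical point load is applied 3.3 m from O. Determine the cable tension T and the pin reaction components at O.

T = 1713 N, O_x = 1169 N, O_y = 596.9 N

ΣM about O: T·sin47°·4.8 − 150·2.7 − 1700·3.3 = 0 → T = 6015/(4.8·0.731354) = 1713.43 ≈ 1713 N.
ΣF_x = 0: O_x − T·cos47° = 0 → O_x = 1713.43 × 0.681998 = 1169 N.
ΣF_y = 0: O_y + T·sin47° − 150 − 1700 = 0 → O_y = 1850 − 1713.43 × 0.731354 = 596.9 N.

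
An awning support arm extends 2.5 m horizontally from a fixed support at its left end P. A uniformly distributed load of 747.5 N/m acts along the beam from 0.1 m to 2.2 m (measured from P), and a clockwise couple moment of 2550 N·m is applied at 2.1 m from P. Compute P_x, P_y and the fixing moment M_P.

P_x = 0, P_y = 1570 N, M_P = 4355 N·m

Resultant of the distributed load: 747.5 × 2.1 = 1569.75 N at 1.15 m from P.
ΣF_x = 0: P_x = 0.
ΣF_y = 0: P_y − 747.5·2.1 = 0 → P_y = 1570 N.
ΣM about P: M_P − (747.5·2.1)·1.15 − 2550 = 0 → M_P = 4355 N·m.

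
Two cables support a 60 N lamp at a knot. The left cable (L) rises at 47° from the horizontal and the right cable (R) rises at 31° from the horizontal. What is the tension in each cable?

T_L = 52.58 N, T_R = 41.83 N

ΣF_x = 0: −T_L·cos47° + T_R·cos31° = 0 → T_R = 0.795642·T_L.
ΣF_y = 0: T_L·sin47° + T_R·sin31° = 60.
Substitute: T_L·(0.731354 + 0.795642·0.515038) = 60 → T_L = 52.579 ≈ 52.58 N.
Then T_R = 0.795642 × 52.579 = 41.83 N.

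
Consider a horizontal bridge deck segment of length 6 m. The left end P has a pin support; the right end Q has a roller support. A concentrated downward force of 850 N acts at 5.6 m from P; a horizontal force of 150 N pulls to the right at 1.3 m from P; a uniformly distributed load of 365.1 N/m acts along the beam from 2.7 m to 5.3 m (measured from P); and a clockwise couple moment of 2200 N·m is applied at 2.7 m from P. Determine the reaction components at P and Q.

P_x = -150.0 N, P_y = 6.420 N, Q_y = 1793 N

Resultant of the distributed load: 365.1 × 2.6 = 949.26 N at 4 m from P.
ΣM about P: Q_y·6 − 850·5.6 − (365.1·2.6)·4 − 2200 = 0 → Q_y = 10757.04/6 = 1792.84 ≈ 1793 N.
ΣF_y = 0: P_y + 1792.84 − 850 − 365.1·2.6 = 0 → P_y = 6.420 N.
ΣF_x = 0: P_x + 150 = 0 → P_x = -150.0 N.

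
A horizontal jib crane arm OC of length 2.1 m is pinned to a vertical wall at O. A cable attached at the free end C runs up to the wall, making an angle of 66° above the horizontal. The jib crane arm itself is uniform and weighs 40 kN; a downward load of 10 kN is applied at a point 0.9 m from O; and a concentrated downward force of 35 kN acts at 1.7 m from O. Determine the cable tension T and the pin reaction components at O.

T = 57.60 kN, O_x = 23.43 kN, O_y = 32.38 kN

ΣM about O: T·sin66°·2.1 − 40·1.05 − 10·0.9 − 35·1.7 = 0 → T = 110.5/(2.1·0.913545) = 57.5987 ≈ 57.60 kN.
ΣF_x = 0: O_x − T·cos66° = 0 → O_x = 57.5987 × 0.406737 = 23.43 kN.
ΣF_y = 0: O_y + T·sin66° − 40 − 10 − 35 = 0 → O_y = 85 − 57.5987 × 0.913545 = 32.38 kN.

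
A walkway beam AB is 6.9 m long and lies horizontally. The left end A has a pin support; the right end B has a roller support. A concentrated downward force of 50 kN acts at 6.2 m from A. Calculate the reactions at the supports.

Taking moments about A: B_y·6.9 − 50·6.2 = 0 → B_y = 310/6.9 = 44.9275 ≈ 44.93 kN.
ΣF_y = 0: A_y + 44.9275 − 50 = 0 → A_y = 5.072 kN.
ΣF_x = 0: no horizontal applied forces, so A_x = 0.

A_x = 0, A_y = 5.072 kN, B_y = 44.93 kN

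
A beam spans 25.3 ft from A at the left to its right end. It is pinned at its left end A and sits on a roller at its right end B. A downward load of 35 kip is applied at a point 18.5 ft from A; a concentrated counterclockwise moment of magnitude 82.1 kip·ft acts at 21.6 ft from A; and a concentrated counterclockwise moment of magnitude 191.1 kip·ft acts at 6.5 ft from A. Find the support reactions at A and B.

A_x = 0, A_y = 20.21 kip, B_y = 14.79 kip

Taking moments about A: B_y·25.3 − 35·18.5 + 82.1 + 191.1 = 0 → B_y = 374.3/25.3 = 14.7945 ≈ 14.79 kip.
ΣF_y = 0: A_y + 14.7945 − 35 = 0 → A_y = 20.21 kip.
ΣF_x = 0: no horizontal applied forces, so A_x = 0.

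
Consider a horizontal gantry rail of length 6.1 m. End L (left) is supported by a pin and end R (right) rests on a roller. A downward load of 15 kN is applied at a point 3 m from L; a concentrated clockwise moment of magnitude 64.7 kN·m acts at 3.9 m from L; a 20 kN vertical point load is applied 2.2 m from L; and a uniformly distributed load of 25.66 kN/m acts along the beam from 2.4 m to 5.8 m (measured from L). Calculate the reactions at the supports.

L_x = 0, L_y = 38.41 kN, R_y = 83.84 kN

Resultant of the distributed load: 25.66 × 3.4 = 87.244 kN at 4.1 m from L.
ΣM about L: R_y·6.1 − 15·3 − 64.7 − 20·2.2 − (25.66·3.4)·4.1 = 0 → R_y = 511.4004/6.1 = 83.8361 ≈ 83.84 kN.
ΣF_y = 0: L_y + 83.8361 − 15 − 20 − 25.66·3.4 = 0 → L_y = 38.41 kN.
ΣF_x = 0: no horizontal applied forces, so L_x = 0.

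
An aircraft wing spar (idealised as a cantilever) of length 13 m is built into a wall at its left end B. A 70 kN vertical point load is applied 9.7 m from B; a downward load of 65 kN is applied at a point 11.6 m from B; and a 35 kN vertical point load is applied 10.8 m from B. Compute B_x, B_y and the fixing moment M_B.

B_x = 0, B_y = 170.0 kN, M_B = 1811 kN·m

ΣF_x = 0: B_x = 0.
ΣF_y = 0: B_y − 70 − 65 − 35 = 0 → B_y = 170.0 kN.
ΣM about B: M_B − 70·9.7 − 65·11.6 − 35·10.8 = 0 → M_B = 1811 kN·m.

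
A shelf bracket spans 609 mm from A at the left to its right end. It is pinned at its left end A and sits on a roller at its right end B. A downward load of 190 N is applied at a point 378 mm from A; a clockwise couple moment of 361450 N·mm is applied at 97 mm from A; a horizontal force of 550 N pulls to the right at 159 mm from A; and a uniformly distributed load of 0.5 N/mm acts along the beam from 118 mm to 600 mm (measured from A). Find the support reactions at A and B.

A_x = -550.0 N, A_y = -422.5 N, B_y = 853.5 N

Resultant of the distributed load: 0.5 × 482 = 241 N at 359 mm from A.
ΣM about A: B_y·609 − 190·378 − 361450 − (0.5·482)·359 = 0 → B_y = 519789/609 = 853.512 ≈ 853.5 N.
ΣF_y = 0: A_y + 853.512 − 190 − 0.5·482 = 0 → A_y = -422.5 N.
ΣF_x = 0: A_x + 550 = 0 → A_x = -550.0 N.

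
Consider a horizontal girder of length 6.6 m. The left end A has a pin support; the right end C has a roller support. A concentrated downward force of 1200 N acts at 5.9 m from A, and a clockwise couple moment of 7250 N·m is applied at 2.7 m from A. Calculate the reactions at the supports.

A_x = 0, A_y = -971.2 N, C_y = 2171 N

Moments about A: C_y·6.6 − 1200·5.9 − 7250 = 0 → C_y = 14330/6.6 = 2171.21 ≈ 2171 N.
ΣF_y = 0: A_y + 2171.21 − 1200 = 0 → A_y = -971.2 N.
ΣF_x = 0: no horizontal applied forces, so A_x = 0.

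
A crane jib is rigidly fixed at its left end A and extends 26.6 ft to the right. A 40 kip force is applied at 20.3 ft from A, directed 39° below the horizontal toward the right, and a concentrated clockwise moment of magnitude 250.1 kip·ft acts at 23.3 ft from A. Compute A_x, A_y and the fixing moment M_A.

ΣF_x = 0: A_x + 40·cos39° = 0 → A_x = -31.09 kip.
ΣF_y = 0: A_y − 40·sin39° = 0 → A_y = 25.17 kip.
ΣM about A: M_A − 40·sin39°·20.3 − 250.1 = 0 → M_A = 761.1 kip·ft.

A_x = -31.09 kip, A_y = 25.17 kip, M_A = 761.1 kip·ft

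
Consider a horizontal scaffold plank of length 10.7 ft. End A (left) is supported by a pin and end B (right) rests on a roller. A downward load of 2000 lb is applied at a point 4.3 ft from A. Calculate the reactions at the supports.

Taking moments about A: B_y·10.7 − 2000·4.3 = 0 → B_y = 8600/10.7 = 803.738 ≈ 803.7 lb.
ΣF_y = 0: A_y + 803.738 − 2000 = 0 → A_y = 1196 lb.
ΣF_x = 0: no horizontal applied forces, so A_x = 0.

A_x = 0, A_y = 1196 lb, B_y = 803.7 lb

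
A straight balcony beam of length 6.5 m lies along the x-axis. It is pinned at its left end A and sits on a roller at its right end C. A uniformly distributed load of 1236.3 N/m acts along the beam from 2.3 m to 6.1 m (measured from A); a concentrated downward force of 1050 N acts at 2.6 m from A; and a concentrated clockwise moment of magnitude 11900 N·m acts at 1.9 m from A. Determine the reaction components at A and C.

Resultant of the distributed load: 1236.3 × 3.8 = 4697.94 N at 4.2 m from A.
Moments about A: C_y·6.5 − (1236.3·3.8)·4.2 − 1050·2.6 − 11900 = 0 → C_y = 34361.348/6.5 = 5286.36 ≈ 5286 N.
ΣF_y = 0: A_y + 5286.36 − 1236.3·3.8 − 1050 = 0 → A_y = 461.6 N.
ΣF_x = 0: no horizontal applied forces, so A_x = 0.

A_x = 0, A_y = 461.6 N, C_y = 5286 N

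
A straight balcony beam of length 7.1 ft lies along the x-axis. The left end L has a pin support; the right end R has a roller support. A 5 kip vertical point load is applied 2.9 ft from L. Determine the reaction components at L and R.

ΣM about L: R_y·7.1 − 5·2.9 = 0 → R_y = 14.5/7.1 = 2.04225 ≈ 2.042 kip.
ΣF_y = 0: L_y + 2.04225 − 5 = 0 → L_y = 2.958 kip.
ΣF_x = 0: no horizontal applied forces, so L_x = 0.

L_x = 0, L_y = 2.958 kip, R_y = 2.042 kip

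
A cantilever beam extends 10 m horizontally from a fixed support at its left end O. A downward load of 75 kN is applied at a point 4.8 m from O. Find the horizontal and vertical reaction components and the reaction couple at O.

ΣF_x = 0: O_x = 0.
ΣF_y = 0: O_y − 75 = 0 → O_y = 75.00 kN.
ΣM about O: M_O − 75·4.8 = 0 → M_O = 360.0 kN·m.

O_x = 0, O_y = 75.00 kN, M_O = 360.0 kN·m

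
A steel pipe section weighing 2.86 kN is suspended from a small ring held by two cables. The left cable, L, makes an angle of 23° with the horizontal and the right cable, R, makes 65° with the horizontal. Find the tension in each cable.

ΣF_x = 0: −T_L·cos23° + T_R·cos65° = 0 → T_R = 2.1781·T_L.
ΣF_y = 0: T_L·sin23° + T_R·sin65° = 2.86.
Substitute: T_L·(0.390731 + 2.1781·0.906308) = 2.86 → T_L = 1.20942 ≈ 1.209 kN.
Then T_R = 2.1781 × 1.20942 = 2.634 kN.

T_L = 1.209 kN, T_R = 2.634 kN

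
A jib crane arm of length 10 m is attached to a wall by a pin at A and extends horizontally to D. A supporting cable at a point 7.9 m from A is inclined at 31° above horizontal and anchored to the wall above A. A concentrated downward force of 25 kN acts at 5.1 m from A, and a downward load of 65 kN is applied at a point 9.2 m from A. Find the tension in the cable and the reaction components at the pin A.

T = 178.3 kN, A_x = 152.8 kN, A_y = -1.835 kN

ΣM about A: T·sin31°·7.9 − 25·5.1 − 65·9.2 = 0 → T = 725.5/(7.9·0.515038) = 178.308 ≈ 178.3 kN.
ΣF_x = 0: A_x − T·cos31° = 0 → A_x = 178.308 × 0.857167 = 152.8 kN.
ΣF_y = 0: A_y + T·sin31° − 25 − 65 = 0 → A_y = 90 − 178.308 × 0.515038 = -1.835 kN.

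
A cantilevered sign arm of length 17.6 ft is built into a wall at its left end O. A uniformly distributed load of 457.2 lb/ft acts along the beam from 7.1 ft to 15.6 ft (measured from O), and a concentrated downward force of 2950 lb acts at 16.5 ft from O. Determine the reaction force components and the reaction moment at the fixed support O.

O_x = 0, O_y = 6836 lb, M_O = 92780 lb·ft

Resultant of the distributed load: 457.2 × 8.5 = 3886.2 lb at 11.35 ft from O.
ΣF_x = 0: O_x = 0.
ΣF_y = 0: O_y − 457.2·8.5 − 2950 = 0 → O_y = 6836 lb.
ΣM about O: M_O − (457.2·8.5)·11.35 − 2950·16.5 = 0 → M_O = 92780 lb·ft.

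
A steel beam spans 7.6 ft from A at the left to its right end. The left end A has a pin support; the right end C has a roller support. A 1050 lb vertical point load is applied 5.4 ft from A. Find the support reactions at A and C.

A_x = 0, A_y = 303.9 lb, C_y = 746.1 lb

Moments about A: C_y·7.6 − 1050·5.4 = 0 → C_y = 5670/7.6 = 746.053 ≈ 746.1 lb.
ΣF_y = 0: A_y + 746.053 − 1050 = 0 → A_y = 303.9 lb.
ΣF_x = 0: no horizontal applied forces, so A_x = 0.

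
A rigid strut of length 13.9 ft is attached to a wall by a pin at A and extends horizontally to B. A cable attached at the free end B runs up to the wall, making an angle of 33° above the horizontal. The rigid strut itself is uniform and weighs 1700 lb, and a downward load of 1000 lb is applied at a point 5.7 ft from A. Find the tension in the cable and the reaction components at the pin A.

ΣM about A: T·sin33°·13.9 − 1700·6.95 − 1000·5.7 = 0 → T = 17515/(13.9·0.544639) = 2313.59 ≈ 2314 lb.
ΣF_x = 0: A_x − T·cos33° = 0 → A_x = 2313.59 × 0.838671 = 1940 lb.
ΣF_y = 0: A_y + T·sin33° − 1700 − 1000 = 0 → A_y = 2700 − 2313.59 × 0.544639 = 1440 lb.

T = 2314 lb, A_x = 1940 lb, A_y = 1440 lb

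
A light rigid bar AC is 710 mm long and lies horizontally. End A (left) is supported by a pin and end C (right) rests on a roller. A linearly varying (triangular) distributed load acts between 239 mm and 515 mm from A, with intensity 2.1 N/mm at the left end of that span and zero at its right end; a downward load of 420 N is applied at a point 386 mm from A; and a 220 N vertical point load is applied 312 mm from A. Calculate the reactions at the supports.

A_x = 0, A_y = 469.7 N, C_y = 460.1 N

Resultant of the triangular load: ½ × 2.1 × 276 = 289.8 N, acting at 331 mm from A (one-third of the span from the peak).
Taking moments about A: C_y·710 − (½·2.1·276)·331 − 420·386 − 220·312 = 0 → C_y = 326683.8/710 = 460.118 ≈ 460.1 N.
ΣF_y = 0: A_y + 460.118 − ½·2.1·276 − 420 − 220 = 0 → A_y = 469.7 N.
ΣF_x = 0: no horizontal applied forces, so A_x = 0.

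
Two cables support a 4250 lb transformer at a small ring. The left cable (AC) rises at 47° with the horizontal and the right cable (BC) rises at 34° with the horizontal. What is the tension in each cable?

ΣF_x = 0: −T_AC·cos47° + T_BC·cos34° = 0 → T_BC = 0.822639·T_AC.
ΣF_y = 0: T_AC·sin47° + T_BC·sin34° = 4250.
Substitute: T_AC·(0.731354 + 0.822639·0.559193) = 4250 → T_AC = 3567.33 ≈ 3567 lb.
Then T_BC = 0.822639 × 3567.33 = 2935 lb.

T_AC = 3567 lb, T_BC = 2935 lb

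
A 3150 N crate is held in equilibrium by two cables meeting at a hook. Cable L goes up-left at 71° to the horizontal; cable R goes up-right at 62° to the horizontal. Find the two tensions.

ΣF_x = 0: −T_L·cos71° + T_R·cos62° = 0 → T_R = 0.693478·T_L.
ΣF_y = 0: T_L·sin71° + T_R·sin62° = 3150.
Substitute: T_L·(0.945519 + 0.693478·0.882948) = 3150 → T_L = 2022.05 ≈ 2022 N.
Then T_R = 0.693478 × 2022.05 = 1402 N.

T_L = 2022 N, T_R = 1402 N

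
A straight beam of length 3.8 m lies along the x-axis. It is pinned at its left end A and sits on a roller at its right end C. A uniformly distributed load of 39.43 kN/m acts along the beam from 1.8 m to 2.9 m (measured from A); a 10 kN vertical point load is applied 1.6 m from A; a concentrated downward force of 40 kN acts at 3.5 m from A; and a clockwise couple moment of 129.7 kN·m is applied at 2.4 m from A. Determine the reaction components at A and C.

Resultant of the distributed load: 39.43 × 1.1 = 43.373 kN at 2.35 m from A.
Moments about A: C_y·3.8 − (39.43·1.1)·2.35 − 10·1.6 − 40·3.5 − 129.7 = 0 → C_y = 387.62655/3.8 = 102.007 ≈ 102.0 kN.
ΣF_y = 0: A_y + 102.007 − 39.43·1.1 − 10 − 40 = 0 → A_y = -8.634 kN.
ΣF_x = 0: no horizontal applied forces, so A_x = 0.

A_x = 0, A_y = -8.634 kN, C_y = 102.0 kN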